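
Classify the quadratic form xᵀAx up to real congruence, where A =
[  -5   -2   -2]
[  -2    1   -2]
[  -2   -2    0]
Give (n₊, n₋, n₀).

Answer: (1, 1, 1)

Derivation:
step 0: pivot -5 → sign −
step 1: pivot 9/5 → sign +
step 2: row/col 2 already zero → sign 0
signature = (1, 1, 1)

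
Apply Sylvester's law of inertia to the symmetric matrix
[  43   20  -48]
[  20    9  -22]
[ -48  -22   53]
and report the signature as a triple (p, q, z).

step 0: pivot 43 → sign +
step 1: pivot -13/43 → sign −
step 2: pivot -3/13 → sign −
signature = (1, 2, 0)

Answer: (1, 2, 0)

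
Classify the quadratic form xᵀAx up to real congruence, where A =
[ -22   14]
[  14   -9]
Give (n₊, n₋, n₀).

step 0: pivot -22 → sign −
step 1: pivot -1/11 → sign −
signature = (0, 2, 0)

Answer: (0, 2, 0)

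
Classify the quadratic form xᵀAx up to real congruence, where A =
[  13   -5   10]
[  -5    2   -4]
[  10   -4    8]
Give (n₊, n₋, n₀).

step 0: pivot 13 → sign +
step 1: pivot 1/13 → sign +
step 2: row/col 2 already zero → sign 0
signature = (2, 0, 1)

Answer: (2, 0, 1)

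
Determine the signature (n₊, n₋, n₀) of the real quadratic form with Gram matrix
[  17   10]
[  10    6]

Answer: (2, 0, 0)

Derivation:
step 0: pivot 17 → sign +
step 1: pivot 2/17 → sign +
signature = (2, 0, 0)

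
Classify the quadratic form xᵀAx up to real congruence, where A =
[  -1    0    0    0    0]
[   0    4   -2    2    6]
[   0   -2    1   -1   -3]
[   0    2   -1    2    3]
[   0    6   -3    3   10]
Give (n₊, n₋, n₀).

Answer: (3, 1, 1)

Derivation:
step 0: pivot -1 → sign −
step 1: pivot 4 → sign +
step 2: pivot 1 → sign +
step 3: pivot 1 → sign +
step 4: row/col 4 already zero → sign 0
signature = (3, 1, 1)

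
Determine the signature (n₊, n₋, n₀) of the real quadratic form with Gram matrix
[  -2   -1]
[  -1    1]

step 0: pivot -2 → sign −
step 1: pivot 3/2 → sign +
signature = (1, 1, 0)

Answer: (1, 1, 0)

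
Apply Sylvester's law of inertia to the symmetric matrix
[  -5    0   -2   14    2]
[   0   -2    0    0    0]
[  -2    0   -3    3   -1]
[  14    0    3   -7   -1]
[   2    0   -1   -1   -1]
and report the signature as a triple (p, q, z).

step 0: pivot -5 → sign −
step 1: pivot -2 → sign −
step 2: pivot -11/5 → sign −
step 3: pivot 388/11 → sign +
step 4: pivot -1/97 → sign −
signature = (1, 4, 0)

Answer: (1, 4, 0)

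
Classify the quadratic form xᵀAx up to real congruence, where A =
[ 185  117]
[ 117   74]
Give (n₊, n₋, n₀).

step 0: pivot 185 → sign +
step 1: pivot 1/185 → sign +
signature = (2, 0, 0)

Answer: (2, 0, 0)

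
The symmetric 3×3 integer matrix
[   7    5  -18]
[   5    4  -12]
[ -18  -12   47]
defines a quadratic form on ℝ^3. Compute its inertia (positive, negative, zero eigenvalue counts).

Answer: (2, 1, 0)

Derivation:
step 0: pivot 7 → sign +
step 1: pivot 3/7 → sign +
step 2: pivot -1 → sign −
signature = (2, 1, 0)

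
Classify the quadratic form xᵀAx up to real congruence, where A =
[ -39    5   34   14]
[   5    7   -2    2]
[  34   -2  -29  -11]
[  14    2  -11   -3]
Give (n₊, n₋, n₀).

Answer: (2, 2, 0)

Derivation:
step 0: pivot -39 → sign −
step 1: pivot 298/39 → sign +
step 2: pivot -13/149 → sign −
step 3: pivot 2/13 → sign +
signature = (2, 2, 0)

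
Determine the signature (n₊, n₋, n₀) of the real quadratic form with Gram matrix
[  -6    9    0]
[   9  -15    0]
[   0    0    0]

step 0: pivot -6 → sign −
step 1: pivot -3/2 → sign −
step 2: row/col 2 already zero → sign 0
signature = (0, 2, 1)

Answer: (0, 2, 1)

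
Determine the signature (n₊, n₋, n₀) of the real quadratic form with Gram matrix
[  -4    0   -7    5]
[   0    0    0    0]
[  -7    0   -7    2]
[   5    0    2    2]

Answer: (1, 2, 1)

Derivation:
step 0: pivot -4 → sign −
step 1: pivot 21/4 → sign +
step 2: pivot -3/7 → sign −
step 3: row/col 3 already zero → sign 0
signature = (1, 2, 1)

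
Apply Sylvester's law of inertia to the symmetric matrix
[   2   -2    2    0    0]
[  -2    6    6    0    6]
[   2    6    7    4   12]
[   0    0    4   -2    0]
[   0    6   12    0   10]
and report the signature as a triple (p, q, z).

step 0: pivot 2 → sign +
step 1: pivot 4 → sign +
step 2: pivot -11 → sign −
step 3: pivot -6/11 → sign −
step 4: pivot 1 → sign +
signature = (3, 2, 0)

Answer: (3, 2, 0)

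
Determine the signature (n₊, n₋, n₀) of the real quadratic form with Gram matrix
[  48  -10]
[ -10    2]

Answer: (1, 1, 0)

Derivation:
step 0: pivot 48 → sign +
step 1: pivot -1/12 → sign −
signature = (1, 1, 0)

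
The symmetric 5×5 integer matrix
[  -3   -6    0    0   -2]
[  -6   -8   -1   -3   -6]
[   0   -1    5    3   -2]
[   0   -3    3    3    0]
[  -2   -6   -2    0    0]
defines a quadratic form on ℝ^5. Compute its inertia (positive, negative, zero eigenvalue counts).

step 0: pivot -3 → sign −
step 1: pivot 4 → sign +
step 2: pivot 19/4 → sign +
step 3: pivot -6/19 → sign −
step 4: pivot -2/3 → sign −
signature = (2, 3, 0)

Answer: (2, 3, 0)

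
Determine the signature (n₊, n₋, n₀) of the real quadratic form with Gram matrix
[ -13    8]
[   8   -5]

step 0: pivot -13 → sign −
step 1: pivot -1/13 → sign −
signature = (0, 2, 0)

Answer: (0, 2, 0)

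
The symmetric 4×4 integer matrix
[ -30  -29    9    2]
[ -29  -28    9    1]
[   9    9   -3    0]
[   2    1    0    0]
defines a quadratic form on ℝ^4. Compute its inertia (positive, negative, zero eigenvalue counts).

step 0: pivot -30 → sign −
step 1: pivot 1/30 → sign +
step 2: pivot -3 → sign −
step 3: pivot 1 → sign +
signature = (2, 2, 0)

Answer: (2, 2, 0)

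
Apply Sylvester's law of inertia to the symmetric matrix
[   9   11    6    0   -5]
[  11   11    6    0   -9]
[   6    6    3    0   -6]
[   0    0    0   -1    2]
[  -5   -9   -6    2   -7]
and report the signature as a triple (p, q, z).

step 0: pivot 9 → sign +
step 1: pivot -22/9 → sign −
step 2: pivot -3/11 → sign −
step 3: pivot -1 → sign −
step 4: pivot 2 → sign +
signature = (2, 3, 0)

Answer: (2, 3, 0)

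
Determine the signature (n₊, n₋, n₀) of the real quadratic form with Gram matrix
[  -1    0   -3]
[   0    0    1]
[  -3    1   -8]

Answer: (1, 2, 0)

Derivation:
step 0: pivot -1 → sign −
step 1: pivot 1 → sign +
step 2: pivot -1 → sign −
signature = (1, 2, 0)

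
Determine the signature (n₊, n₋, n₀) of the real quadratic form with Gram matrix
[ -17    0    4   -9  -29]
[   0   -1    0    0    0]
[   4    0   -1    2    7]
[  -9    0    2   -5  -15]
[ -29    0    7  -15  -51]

Answer: (0, 4, 1)

Derivation:
step 0: pivot -17 → sign −
step 1: pivot -1 → sign −
step 2: pivot -1/17 → sign −
step 3: pivot -1 → sign −
step 4: row/col 4 already zero → sign 0
signature = (0, 4, 1)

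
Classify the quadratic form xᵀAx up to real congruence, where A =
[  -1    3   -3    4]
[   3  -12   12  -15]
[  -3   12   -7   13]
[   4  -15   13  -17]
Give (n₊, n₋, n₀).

Answer: (2, 2, 0)

Derivation:
step 0: pivot -1 → sign −
step 1: pivot -3 → sign −
step 2: pivot 5 → sign +
step 3: pivot 6/5 → sign +
signature = (2, 2, 0)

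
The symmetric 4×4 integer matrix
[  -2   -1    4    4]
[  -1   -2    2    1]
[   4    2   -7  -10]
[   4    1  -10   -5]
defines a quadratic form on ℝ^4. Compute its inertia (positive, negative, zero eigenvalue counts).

step 0: pivot -2 → sign −
step 1: pivot -3/2 → sign −
step 2: pivot 1 → sign +
step 3: pivot -1/3 → sign −
signature = (1, 3, 0)

Answer: (1, 3, 0)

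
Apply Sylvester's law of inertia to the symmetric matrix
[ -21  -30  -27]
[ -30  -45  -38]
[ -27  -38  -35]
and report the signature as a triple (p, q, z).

Answer: (0, 3, 0)

Derivation:
step 0: pivot -21 → sign −
step 1: pivot -15/7 → sign −
step 2: pivot -2/15 → sign −
signature = (0, 3, 0)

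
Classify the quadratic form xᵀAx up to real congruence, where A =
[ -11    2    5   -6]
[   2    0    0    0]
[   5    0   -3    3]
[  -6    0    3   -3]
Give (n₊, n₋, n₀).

Answer: (1, 2, 1)

Derivation:
step 0: pivot -11 → sign −
step 1: pivot 4/11 → sign +
step 2: pivot -3 → sign −
step 3: row/col 3 already zero → sign 0
signature = (1, 2, 1)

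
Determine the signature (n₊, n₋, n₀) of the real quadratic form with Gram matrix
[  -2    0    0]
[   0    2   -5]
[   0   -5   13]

step 0: pivot -2 → sign −
step 1: pivot 2 → sign +
step 2: pivot 1/2 → sign +
signature = (2, 1, 0)

Answer: (2, 1, 0)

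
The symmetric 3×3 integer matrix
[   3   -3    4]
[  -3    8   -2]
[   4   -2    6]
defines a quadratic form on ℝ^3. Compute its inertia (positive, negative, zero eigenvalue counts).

step 0: pivot 3 → sign +
step 1: pivot 5 → sign +
step 2: pivot -2/15 → sign −
signature = (2, 1, 0)

Answer: (2, 1, 0)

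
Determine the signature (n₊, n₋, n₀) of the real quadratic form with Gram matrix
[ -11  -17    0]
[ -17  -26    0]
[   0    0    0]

Answer: (1, 1, 1)

Derivation:
step 0: pivot -11 → sign −
step 1: pivot 3/11 → sign +
step 2: row/col 2 already zero → sign 0
signature = (1, 1, 1)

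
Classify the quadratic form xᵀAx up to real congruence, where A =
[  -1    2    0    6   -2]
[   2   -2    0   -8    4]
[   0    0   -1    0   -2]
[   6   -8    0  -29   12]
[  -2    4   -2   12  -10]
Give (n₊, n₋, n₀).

step 0: pivot -1 → sign −
step 1: pivot 2 → sign +
step 2: pivot -1 → sign −
step 3: pivot -1 → sign −
step 4: pivot -2 → sign −
signature = (1, 4, 0)

Answer: (1, 4, 0)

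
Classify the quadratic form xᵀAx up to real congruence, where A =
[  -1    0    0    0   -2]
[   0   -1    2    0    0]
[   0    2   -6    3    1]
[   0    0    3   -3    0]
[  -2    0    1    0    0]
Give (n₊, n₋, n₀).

Answer: (2, 3, 0)

Derivation:
step 0: pivot -1 → sign −
step 1: pivot -1 → sign −
step 2: pivot -2 → sign −
step 3: pivot 3/2 → sign +
step 4: pivot 3 → sign +
signature = (2, 3, 0)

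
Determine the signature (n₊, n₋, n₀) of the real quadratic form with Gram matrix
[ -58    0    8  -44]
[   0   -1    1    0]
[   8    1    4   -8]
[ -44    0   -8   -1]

Answer: (1, 3, 0)

Derivation:
step 0: pivot -58 → sign −
step 1: pivot -1 → sign −
step 2: pivot 177/29 → sign +
step 3: pivot -3/59 → sign −
signature = (1, 3, 0)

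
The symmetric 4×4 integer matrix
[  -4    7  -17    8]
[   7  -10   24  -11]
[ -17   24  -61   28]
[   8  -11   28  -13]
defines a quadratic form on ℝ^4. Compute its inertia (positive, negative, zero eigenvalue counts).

step 0: pivot -4 → sign −
step 1: pivot 9/4 → sign +
step 2: pivot -31/9 → sign −
step 3: pivot -6/31 → sign −
signature = (1, 3, 0)

Answer: (1, 3, 0)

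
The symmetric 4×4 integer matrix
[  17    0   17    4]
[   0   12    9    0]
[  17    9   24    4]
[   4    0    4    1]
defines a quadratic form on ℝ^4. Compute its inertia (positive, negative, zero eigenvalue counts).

Answer: (4, 0, 0)

Derivation:
step 0: pivot 17 → sign +
step 1: pivot 12 → sign +
step 2: pivot 1/4 → sign +
step 3: pivot 1/17 → sign +
signature = (4, 0, 0)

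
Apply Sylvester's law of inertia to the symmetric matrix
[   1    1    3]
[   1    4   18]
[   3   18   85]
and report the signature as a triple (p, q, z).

Answer: (3, 0, 0)

Derivation:
step 0: pivot 1 → sign +
step 1: pivot 3 → sign +
step 2: pivot 1 → sign +
signature = (3, 0, 0)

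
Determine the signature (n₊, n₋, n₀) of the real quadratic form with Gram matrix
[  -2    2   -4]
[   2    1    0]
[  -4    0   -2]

step 0: pivot -2 → sign −
step 1: pivot 3 → sign +
step 2: pivot 2/3 → sign +
signature = (2, 1, 0)

Answer: (2, 1, 0)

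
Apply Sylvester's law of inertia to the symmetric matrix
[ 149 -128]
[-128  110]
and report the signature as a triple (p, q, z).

Answer: (2, 0, 0)

Derivation:
step 0: pivot 149 → sign +
step 1: pivot 6/149 → sign +
signature = (2, 0, 0)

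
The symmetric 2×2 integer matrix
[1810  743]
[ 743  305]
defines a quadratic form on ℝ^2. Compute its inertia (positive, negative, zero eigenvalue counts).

step 0: pivot 1810 → sign +
step 1: pivot 1/1810 → sign +
signature = (2, 0, 0)

Answer: (2, 0, 0)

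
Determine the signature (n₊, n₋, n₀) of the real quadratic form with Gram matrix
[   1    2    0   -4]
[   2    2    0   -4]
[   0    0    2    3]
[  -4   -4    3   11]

step 0: pivot 1 → sign +
step 1: pivot -2 → sign −
step 2: pivot 2 → sign +
step 3: pivot -3/2 → sign −
signature = (2, 2, 0)

Answer: (2, 2, 0)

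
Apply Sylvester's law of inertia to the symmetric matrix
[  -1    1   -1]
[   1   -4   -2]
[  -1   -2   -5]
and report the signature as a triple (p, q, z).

Answer: (0, 3, 0)

Derivation:
step 0: pivot -1 → sign −
step 1: pivot -3 → sign −
step 2: pivot -1 → sign −
signature = (0, 3, 0)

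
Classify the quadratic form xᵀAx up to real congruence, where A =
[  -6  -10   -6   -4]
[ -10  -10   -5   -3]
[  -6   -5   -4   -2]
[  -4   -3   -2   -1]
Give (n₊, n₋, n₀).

Answer: (1, 3, 0)

Derivation:
step 0: pivot -6 → sign −
step 1: pivot 20/3 → sign +
step 2: pivot -7/4 → sign −
step 3: pivot -1/35 → sign −
signature = (1, 3, 0)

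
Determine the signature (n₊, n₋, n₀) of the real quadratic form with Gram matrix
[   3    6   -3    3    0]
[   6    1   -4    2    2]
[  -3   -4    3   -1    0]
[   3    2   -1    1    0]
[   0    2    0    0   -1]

Answer: (2, 3, 0)

Derivation:
step 0: pivot 3 → sign +
step 1: pivot -11 → sign −
step 2: pivot 4/11 → sign +
step 3: pivot -5 → sign −
step 4: pivot -1/5 → sign −
signature = (2, 3, 0)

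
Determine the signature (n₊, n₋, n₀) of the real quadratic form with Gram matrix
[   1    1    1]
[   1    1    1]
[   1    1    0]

step 0: pivot 1 → sign +
step 1: pivot -1 → sign −
step 2: row/col 2 already zero → sign 0
signature = (1, 1, 1)

Answer: (1, 1, 1)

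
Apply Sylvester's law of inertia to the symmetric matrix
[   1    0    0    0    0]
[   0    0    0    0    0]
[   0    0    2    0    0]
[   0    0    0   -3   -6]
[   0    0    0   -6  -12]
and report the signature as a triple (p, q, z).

step 0: pivot 1 → sign +
step 1: pivot 2 → sign +
step 2: pivot -3 → sign −
step 3: row/col 3 already zero → sign 0
step 4: row/col 4 already zero → sign 0
signature = (2, 1, 2)

Answer: (2, 1, 2)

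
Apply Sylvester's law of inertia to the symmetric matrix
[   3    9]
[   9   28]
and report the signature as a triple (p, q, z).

Answer: (2, 0, 0)

Derivation:
step 0: pivot 3 → sign +
step 1: pivot 1 → sign +
signature = (2, 0, 0)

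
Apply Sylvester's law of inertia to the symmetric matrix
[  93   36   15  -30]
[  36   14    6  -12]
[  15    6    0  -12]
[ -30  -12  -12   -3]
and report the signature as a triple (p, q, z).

step 0: pivot 93 → sign +
step 1: pivot 2/31 → sign +
step 2: pivot -3 → sign −
step 3: pivot -3 → sign −
signature = (2, 2, 0)

Answer: (2, 2, 0)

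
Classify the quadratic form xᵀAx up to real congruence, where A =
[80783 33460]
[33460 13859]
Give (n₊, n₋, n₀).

step 0: pivot 80783 → sign +
step 1: pivot -3/80783 → sign −
signature = (1, 1, 0)

Answer: (1, 1, 0)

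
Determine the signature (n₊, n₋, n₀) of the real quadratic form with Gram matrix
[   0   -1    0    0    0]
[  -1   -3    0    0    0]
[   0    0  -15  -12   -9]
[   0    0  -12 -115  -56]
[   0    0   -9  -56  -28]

Answer: (1, 4, 0)

Derivation:
step 0: pivot -3 → sign −
step 1: pivot 1/3 → sign +
step 2: pivot -15 → sign −
step 3: pivot -527/5 → sign −
step 4: pivot -3/527 → sign −
signature = (1, 4, 0)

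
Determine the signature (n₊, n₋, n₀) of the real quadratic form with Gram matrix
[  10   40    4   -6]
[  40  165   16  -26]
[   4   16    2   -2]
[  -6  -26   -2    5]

step 0: pivot 10 → sign +
step 1: pivot 5 → sign +
step 2: pivot 2/5 → sign +
step 3: pivot 1/5 → sign +
signature = (4, 0, 0)

Answer: (4, 0, 0)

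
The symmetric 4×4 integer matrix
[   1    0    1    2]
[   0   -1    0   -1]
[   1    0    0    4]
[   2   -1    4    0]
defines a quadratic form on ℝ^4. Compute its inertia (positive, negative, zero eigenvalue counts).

Answer: (2, 2, 0)

Derivation:
step 0: pivot 1 → sign +
step 1: pivot -1 → sign −
step 2: pivot -1 → sign −
step 3: pivot 1 → sign +
signature = (2, 2, 0)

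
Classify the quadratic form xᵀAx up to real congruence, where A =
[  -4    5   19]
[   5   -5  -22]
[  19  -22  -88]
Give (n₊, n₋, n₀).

step 0: pivot -4 → sign −
step 1: pivot 5/4 → sign +
step 2: pivot -1/5 → sign −
signature = (1, 2, 0)

Answer: (1, 2, 0)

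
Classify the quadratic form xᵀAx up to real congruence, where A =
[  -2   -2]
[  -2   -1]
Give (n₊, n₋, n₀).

Answer: (1, 1, 0)

Derivation:
step 0: pivot -2 → sign −
step 1: pivot 1 → sign +
signature = (1, 1, 0)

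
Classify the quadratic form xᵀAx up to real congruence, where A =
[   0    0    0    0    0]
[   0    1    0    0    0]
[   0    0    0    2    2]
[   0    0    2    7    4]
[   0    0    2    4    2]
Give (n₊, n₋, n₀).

Answer: (3, 1, 1)

Derivation:
step 0: pivot 1 → sign +
step 1: pivot 7 → sign +
step 2: pivot -4/7 → sign −
step 3: pivot 1 → sign +
step 4: row/col 4 already zero → sign 0
signature = (3, 1, 1)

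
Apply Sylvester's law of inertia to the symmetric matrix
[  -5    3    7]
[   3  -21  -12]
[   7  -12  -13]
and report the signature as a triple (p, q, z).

step 0: pivot -5 → sign −
step 1: pivot -96/5 → sign −
step 2: pivot -1/32 → sign −
signature = (0, 3, 0)

Answer: (0, 3, 0)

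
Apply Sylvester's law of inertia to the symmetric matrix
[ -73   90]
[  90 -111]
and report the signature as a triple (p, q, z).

Answer: (0, 2, 0)

Derivation:
step 0: pivot -73 → sign −
step 1: pivot -3/73 → sign −
signature = (0, 2, 0)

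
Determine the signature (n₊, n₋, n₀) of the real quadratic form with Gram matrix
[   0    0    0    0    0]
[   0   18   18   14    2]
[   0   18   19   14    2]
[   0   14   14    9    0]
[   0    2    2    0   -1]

Answer: (3, 1, 1)

Derivation:
step 0: pivot 18 → sign +
step 1: pivot 1 → sign +
step 2: pivot -17/9 → sign −
step 3: pivot 1/17 → sign +
step 4: row/col 4 already zero → sign 0
signature = (3, 1, 1)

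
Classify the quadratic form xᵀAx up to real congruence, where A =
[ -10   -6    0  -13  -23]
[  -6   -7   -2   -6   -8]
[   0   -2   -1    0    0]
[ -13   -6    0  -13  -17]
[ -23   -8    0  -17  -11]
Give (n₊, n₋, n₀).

Answer: (1, 4, 0)

Derivation:
step 0: pivot -10 → sign −
step 1: pivot -17/5 → sign −
step 2: pivot 3/17 → sign +
step 3: pivot -3/2 → sign −
step 4: pivot -2/3 → sign −
signature = (1, 4, 0)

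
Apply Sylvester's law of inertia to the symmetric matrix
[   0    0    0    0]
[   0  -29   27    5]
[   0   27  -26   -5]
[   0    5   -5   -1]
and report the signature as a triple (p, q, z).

step 0: pivot -29 → sign −
step 1: pivot -25/29 → sign −
step 2: row/col 2 already zero → sign 0
step 3: row/col 3 already zero → sign 0
signature = (0, 2, 2)

Answer: (0, 2, 2)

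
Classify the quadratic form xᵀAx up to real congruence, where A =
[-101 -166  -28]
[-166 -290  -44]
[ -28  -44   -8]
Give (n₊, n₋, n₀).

step 0: pivot -101 → sign −
step 1: pivot -1734/101 → sign −
step 2: row/col 2 already zero → sign 0
signature = (0, 2, 1)

Answer: (0, 2, 1)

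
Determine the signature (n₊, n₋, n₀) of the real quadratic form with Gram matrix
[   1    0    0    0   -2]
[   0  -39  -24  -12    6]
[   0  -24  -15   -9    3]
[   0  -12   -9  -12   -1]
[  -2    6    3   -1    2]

Answer: (2, 3, 0)

Derivation:
step 0: pivot 1 → sign +
step 1: pivot -39 → sign −
step 2: pivot -3/13 → sign −
step 3: pivot 3 → sign +
step 4: pivot -1/3 → sign −
signature = (2, 3, 0)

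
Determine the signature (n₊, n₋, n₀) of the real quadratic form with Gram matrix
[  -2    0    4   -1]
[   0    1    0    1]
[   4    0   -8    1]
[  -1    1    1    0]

Answer: (2, 2, 0)

Derivation:
step 0: pivot -2 → sign −
step 1: pivot 1 → sign +
step 2: pivot -1/2 → sign −
step 3: pivot 2 → sign +
signature = (2, 2, 0)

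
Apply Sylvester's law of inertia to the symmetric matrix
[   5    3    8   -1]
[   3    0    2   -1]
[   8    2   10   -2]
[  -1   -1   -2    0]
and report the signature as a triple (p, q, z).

step 0: pivot 5 → sign +
step 1: pivot -9/5 → sign −
step 2: pivot 14/9 → sign +
step 3: pivot -1/7 → sign −
signature = (2, 2, 0)

Answer: (2, 2, 0)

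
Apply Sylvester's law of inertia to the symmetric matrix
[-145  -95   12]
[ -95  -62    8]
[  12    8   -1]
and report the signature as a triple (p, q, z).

step 0: pivot -145 → sign −
step 1: pivot 7/29 → sign +
step 2: pivot -3/35 → sign −
signature = (1, 2, 0)

Answer: (1, 2, 0)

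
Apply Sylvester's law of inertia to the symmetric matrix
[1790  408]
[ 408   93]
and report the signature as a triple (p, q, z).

Answer: (2, 0, 0)

Derivation:
step 0: pivot 1790 → sign +
step 1: pivot 3/895 → sign +
signature = (2, 0, 0)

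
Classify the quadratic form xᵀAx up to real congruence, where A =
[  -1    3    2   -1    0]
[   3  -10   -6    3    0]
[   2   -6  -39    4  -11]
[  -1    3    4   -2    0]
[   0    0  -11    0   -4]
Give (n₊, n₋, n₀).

Answer: (0, 5, 0)

Derivation:
step 0: pivot -1 → sign −
step 1: pivot -1 → sign −
step 2: pivot -35 → sign −
step 3: pivot -31/35 → sign −
step 4: pivot -3/31 → sign −
signature = (0, 5, 0)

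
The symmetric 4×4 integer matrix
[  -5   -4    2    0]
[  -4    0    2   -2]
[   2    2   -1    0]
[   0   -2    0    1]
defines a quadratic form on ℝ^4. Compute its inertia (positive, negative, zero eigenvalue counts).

Answer: (1, 2, 1)

Derivation:
step 0: pivot -5 → sign −
step 1: pivot 16/5 → sign +
step 2: pivot -1/4 → sign −
step 3: row/col 3 already zero → sign 0
signature = (1, 2, 1)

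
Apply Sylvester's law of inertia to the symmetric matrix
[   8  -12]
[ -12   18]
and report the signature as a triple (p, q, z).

step 0: pivot 8 → sign +
step 1: row/col 1 already zero → sign 0
signature = (1, 0, 1)

Answer: (1, 0, 1)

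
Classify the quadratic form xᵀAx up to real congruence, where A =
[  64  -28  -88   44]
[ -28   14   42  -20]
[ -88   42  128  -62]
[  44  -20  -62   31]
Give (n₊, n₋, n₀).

step 0: pivot 64 → sign +
step 1: pivot 7/4 → sign +
step 2: pivot 3/7 → sign +
step 3: row/col 3 already zero → sign 0
signature = (3, 0, 1)

Answer: (3, 0, 1)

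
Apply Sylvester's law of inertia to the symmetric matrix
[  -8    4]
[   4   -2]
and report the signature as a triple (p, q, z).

Answer: (0, 1, 1)

Derivation:
step 0: pivot -8 → sign −
step 1: row/col 1 already zero → sign 0
signature = (0, 1, 1)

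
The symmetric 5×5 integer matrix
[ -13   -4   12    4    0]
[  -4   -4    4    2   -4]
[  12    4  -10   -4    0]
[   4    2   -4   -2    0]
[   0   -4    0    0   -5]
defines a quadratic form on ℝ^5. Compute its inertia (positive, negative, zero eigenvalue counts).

step 0: pivot -13 → sign −
step 1: pivot -36/13 → sign −
step 2: pivot 10/9 → sign +
step 3: pivot -3/5 → sign −
step 4: pivot 3 → sign +
signature = (2, 3, 0)

Answer: (2, 3, 0)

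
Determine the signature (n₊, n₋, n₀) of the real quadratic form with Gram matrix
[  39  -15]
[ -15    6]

Answer: (2, 0, 0)

Derivation:
step 0: pivot 39 → sign +
step 1: pivot 3/13 → sign +
signature = (2, 0, 0)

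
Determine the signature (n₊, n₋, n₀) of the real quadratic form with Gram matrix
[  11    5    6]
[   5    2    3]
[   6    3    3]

step 0: pivot 11 → sign +
step 1: pivot -3/11 → sign −
step 2: row/col 2 already zero → sign 0
signature = (1, 1, 1)

Answer: (1, 1, 1)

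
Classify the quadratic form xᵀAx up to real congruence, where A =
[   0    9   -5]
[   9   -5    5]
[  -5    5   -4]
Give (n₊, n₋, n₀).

Answer: (2, 1, 0)

Derivation:
step 0: pivot -5 → sign −
step 1: pivot 81/5 → sign +
step 2: pivot 1/81 → sign +
signature = (2, 1, 0)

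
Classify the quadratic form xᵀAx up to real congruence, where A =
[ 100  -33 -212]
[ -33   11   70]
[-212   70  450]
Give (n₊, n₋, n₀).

Answer: (3, 0, 0)

Derivation:
step 0: pivot 100 → sign +
step 1: pivot 11/100 → sign +
step 2: pivot 6/11 → sign +
signature = (3, 0, 0)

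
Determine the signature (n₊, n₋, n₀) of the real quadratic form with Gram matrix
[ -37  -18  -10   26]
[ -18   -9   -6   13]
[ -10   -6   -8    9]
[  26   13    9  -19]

step 0: pivot -37 → sign −
step 1: pivot -9/37 → sign −
step 2: pivot -2/9 → sign −
step 3: pivot 1/2 → sign +
signature = (1, 3, 0)

Answer: (1, 3, 0)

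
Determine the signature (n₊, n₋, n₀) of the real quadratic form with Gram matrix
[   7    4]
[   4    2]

step 0: pivot 7 → sign +
step 1: pivot -2/7 → sign −
signature = (1, 1, 0)

Answer: (1, 1, 0)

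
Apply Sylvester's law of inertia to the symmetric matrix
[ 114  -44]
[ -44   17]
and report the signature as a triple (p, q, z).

step 0: pivot 114 → sign +
step 1: pivot 1/57 → sign +
signature = (2, 0, 0)

Answer: (2, 0, 0)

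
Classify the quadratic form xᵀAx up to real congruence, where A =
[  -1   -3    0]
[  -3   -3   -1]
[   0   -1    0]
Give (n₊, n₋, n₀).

Answer: (1, 2, 0)

Derivation:
step 0: pivot -1 → sign −
step 1: pivot 6 → sign +
step 2: pivot -1/6 → sign −
signature = (1, 2, 0)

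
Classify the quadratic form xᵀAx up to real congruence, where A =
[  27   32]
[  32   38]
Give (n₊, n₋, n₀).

step 0: pivot 27 → sign +
step 1: pivot 2/27 → sign +
signature = (2, 0, 0)

Answer: (2, 0, 0)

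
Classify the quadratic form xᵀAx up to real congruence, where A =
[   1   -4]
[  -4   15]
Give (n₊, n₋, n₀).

Answer: (1, 1, 0)

Derivation:
step 0: pivot 1 → sign +
step 1: pivot -1 → sign −
signature = (1, 1, 0)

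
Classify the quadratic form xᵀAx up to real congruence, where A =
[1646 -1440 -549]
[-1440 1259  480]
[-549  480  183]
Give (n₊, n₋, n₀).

step 0: pivot 1646 → sign +
step 1: pivot -643/823 → sign −
step 2: pivot -3/1286 → sign −
signature = (1, 2, 0)

Answer: (1, 2, 0)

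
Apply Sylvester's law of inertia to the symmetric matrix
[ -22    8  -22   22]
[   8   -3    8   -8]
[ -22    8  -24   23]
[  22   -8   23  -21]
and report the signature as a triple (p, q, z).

Answer: (1, 3, 0)

Derivation:
step 0: pivot -22 → sign −
step 1: pivot -1/11 → sign −
step 2: pivot -2 → sign −
step 3: pivot 3/2 → sign +
signature = (1, 3, 0)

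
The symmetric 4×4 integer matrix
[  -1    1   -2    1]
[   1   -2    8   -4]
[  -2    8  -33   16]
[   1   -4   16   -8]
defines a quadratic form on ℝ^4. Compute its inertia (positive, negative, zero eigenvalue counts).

Answer: (1, 3, 0)

Derivation:
step 0: pivot -1 → sign −
step 1: pivot -1 → sign −
step 2: pivot 7 → sign +
step 3: pivot -2/7 → sign −
signature = (1, 3, 0)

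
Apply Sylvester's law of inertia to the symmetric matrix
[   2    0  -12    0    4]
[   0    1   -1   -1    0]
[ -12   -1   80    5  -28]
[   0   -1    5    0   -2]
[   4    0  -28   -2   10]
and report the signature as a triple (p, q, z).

step 0: pivot 2 → sign +
step 1: pivot 1 → sign +
step 2: pivot 7 → sign +
step 3: pivot -23/7 → sign −
step 4: pivot -6/23 → sign −
signature = (3, 2, 0)

Answer: (3, 2, 0)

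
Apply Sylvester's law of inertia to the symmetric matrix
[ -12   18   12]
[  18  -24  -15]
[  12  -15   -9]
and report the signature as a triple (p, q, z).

Answer: (1, 1, 1)

Derivation:
step 0: pivot -12 → sign −
step 1: pivot 3 → sign +
step 2: row/col 2 already zero → sign 0
signature = (1, 1, 1)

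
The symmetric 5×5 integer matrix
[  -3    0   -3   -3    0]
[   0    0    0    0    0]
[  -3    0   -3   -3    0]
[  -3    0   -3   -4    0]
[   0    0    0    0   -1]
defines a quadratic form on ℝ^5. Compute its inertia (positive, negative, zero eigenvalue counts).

Answer: (0, 3, 2)

Derivation:
step 0: pivot -3 → sign −
step 1: pivot -1 → sign −
step 2: pivot -1 → sign −
step 3: row/col 3 already zero → sign 0
step 4: row/col 4 already zero → sign 0
signature = (0, 3, 2)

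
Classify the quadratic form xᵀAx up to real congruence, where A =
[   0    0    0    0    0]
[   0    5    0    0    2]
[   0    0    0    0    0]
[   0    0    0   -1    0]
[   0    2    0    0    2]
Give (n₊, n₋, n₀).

step 0: pivot 5 → sign +
step 1: pivot -1 → sign −
step 2: pivot 6/5 → sign +
step 3: row/col 3 already zero → sign 0
step 4: row/col 4 already zero → sign 0
signature = (2, 1, 2)

Answer: (2, 1, 2)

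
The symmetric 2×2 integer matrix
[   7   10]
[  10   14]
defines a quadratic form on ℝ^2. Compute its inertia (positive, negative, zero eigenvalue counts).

Answer: (1, 1, 0)

Derivation:
step 0: pivot 7 → sign +
step 1: pivot -2/7 → sign −
signature = (1, 1, 0)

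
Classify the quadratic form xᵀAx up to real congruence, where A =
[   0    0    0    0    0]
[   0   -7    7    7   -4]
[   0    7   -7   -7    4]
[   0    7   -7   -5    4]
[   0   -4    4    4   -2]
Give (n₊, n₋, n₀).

step 0: pivot -7 → sign −
step 1: pivot 2 → sign +
step 2: pivot 2/7 → sign +
step 3: row/col 3 already zero → sign 0
step 4: row/col 4 already zero → sign 0
signature = (2, 1, 2)

Answer: (2, 1, 2)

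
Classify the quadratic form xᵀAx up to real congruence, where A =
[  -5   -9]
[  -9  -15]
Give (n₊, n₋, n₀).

step 0: pivot -5 → sign −
step 1: pivot 6/5 → sign +
signature = (1, 1, 0)

Answer: (1, 1, 0)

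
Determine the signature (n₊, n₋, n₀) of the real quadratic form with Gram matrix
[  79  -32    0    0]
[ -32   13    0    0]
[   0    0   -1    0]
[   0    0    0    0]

step 0: pivot 79 → sign +
step 1: pivot 3/79 → sign +
step 2: pivot -1 → sign −
step 3: row/col 3 already zero → sign 0
signature = (2, 1, 1)

Answer: (2, 1, 1)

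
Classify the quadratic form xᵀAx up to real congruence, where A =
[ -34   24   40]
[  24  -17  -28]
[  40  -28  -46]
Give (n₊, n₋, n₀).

step 0: pivot -34 → sign −
step 1: pivot -1/17 → sign −
step 2: pivot 2 → sign +
signature = (1, 2, 0)

Answer: (1, 2, 0)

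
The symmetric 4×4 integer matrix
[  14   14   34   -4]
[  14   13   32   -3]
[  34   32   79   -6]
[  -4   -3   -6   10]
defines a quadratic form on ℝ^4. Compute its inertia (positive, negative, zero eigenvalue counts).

step 0: pivot 14 → sign +
step 1: pivot -1 → sign −
step 2: pivot 3/7 → sign +
step 3: pivot 3 → sign +
signature = (3, 1, 0)

Answer: (3, 1, 0)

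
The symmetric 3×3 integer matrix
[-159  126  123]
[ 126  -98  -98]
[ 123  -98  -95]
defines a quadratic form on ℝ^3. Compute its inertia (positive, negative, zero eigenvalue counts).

Answer: (1, 1, 1)

Derivation:
step 0: pivot -159 → sign −
step 1: pivot 98/53 → sign +
step 2: row/col 2 already zero → sign 0
signature = (1, 1, 1)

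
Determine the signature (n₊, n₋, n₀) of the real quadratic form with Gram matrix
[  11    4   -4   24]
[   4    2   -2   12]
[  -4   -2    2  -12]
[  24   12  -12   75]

Answer: (3, 0, 1)

Derivation:
step 0: pivot 11 → sign +
step 1: pivot 6/11 → sign +
step 2: pivot 3 → sign +
step 3: row/col 3 already zero → sign 0
signature = (3, 0, 1)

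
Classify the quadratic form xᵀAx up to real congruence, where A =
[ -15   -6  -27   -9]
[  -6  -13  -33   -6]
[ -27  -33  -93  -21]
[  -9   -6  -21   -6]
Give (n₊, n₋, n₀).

Answer: (1, 3, 0)

Derivation:
step 0: pivot -15 → sign −
step 1: pivot -53/5 → sign −
step 2: pivot 111/53 → sign +
step 3: pivot -3/37 → sign −
signature = (1, 3, 0)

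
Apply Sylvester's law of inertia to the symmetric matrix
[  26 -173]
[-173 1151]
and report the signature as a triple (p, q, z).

Answer: (1, 1, 0)

Derivation:
step 0: pivot 26 → sign +
step 1: pivot -3/26 → sign −
signature = (1, 1, 0)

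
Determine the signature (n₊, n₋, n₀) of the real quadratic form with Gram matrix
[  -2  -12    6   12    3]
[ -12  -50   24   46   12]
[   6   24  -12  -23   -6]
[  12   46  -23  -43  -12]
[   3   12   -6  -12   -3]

Answer: (2, 3, 0)

Derivation:
step 0: pivot -2 → sign −
step 1: pivot 22 → sign +
step 2: pivot -6/11 → sign −
step 3: pivot 5/6 → sign +
step 4: pivot -3/10 → sign −
signature = (2, 3, 0)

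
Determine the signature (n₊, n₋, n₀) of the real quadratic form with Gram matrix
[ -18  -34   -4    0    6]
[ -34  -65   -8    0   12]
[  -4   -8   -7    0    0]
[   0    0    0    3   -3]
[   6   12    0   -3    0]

Answer: (2, 3, 0)

Derivation:
step 0: pivot -18 → sign −
step 1: pivot -7/9 → sign −
step 2: pivot -41/7 → sign −
step 3: pivot 3 → sign +
step 4: pivot 3/41 → sign +
signature = (2, 3, 0)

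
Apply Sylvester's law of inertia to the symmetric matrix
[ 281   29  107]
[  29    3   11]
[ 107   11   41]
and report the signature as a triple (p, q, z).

step 0: pivot 281 → sign +
step 1: pivot 2/281 → sign +
step 2: row/col 2 already zero → sign 0
signature = (2, 0, 1)

Answer: (2, 0, 1)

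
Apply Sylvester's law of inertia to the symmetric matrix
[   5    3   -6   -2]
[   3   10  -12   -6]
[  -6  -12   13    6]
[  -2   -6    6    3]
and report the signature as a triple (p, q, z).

step 0: pivot 5 → sign +
step 1: pivot 41/5 → sign +
step 2: pivot -115/41 → sign −
step 3: pivot 1/115 → sign +
signature = (3, 1, 0)

Answer: (3, 1, 0)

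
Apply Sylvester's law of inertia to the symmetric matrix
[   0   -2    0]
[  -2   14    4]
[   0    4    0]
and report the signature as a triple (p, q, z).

step 0: pivot 14 → sign +
step 1: pivot -2/7 → sign −
step 2: row/col 2 already zero → sign 0
signature = (1, 1, 1)

Answer: (1, 1, 1)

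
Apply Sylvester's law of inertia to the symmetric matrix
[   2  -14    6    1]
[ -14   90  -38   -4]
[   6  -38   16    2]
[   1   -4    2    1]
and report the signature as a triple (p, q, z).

Answer: (2, 2, 0)

Derivation:
step 0: pivot 2 → sign +
step 1: pivot -8 → sign −
step 2: pivot 13/8 → sign +
step 3: pivot -2/13 → sign −
signature = (2, 2, 0)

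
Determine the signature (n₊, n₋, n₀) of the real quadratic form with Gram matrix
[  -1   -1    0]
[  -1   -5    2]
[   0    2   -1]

Answer: (0, 2, 1)

Derivation:
step 0: pivot -1 → sign −
step 1: pivot -4 → sign −
step 2: row/col 2 already zero → sign 0
signature = (0, 2, 1)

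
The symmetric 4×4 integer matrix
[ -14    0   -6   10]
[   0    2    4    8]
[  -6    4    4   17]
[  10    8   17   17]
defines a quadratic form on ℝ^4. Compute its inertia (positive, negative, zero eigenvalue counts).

Answer: (1, 3, 0)

Derivation:
step 0: pivot -14 → sign −
step 1: pivot 2 → sign +
step 2: pivot -10/7 → sign −
step 3: pivot -3/10 → sign −
signature = (1, 3, 0)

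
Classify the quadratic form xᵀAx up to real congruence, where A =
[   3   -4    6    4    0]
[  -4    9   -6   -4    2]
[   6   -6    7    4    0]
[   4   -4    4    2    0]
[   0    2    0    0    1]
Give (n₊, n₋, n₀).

step 0: pivot 3 → sign +
step 1: pivot 11/3 → sign +
step 2: pivot -67/11 → sign −
step 3: pivot -10/67 → sign −
step 4: pivot 1/5 → sign +
signature = (3, 2, 0)

Answer: (3, 2, 0)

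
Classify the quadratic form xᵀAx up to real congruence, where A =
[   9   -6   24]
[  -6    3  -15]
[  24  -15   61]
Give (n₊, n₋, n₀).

step 0: pivot 9 → sign +
step 1: pivot -1 → sign −
step 2: pivot -2 → sign −
signature = (1, 2, 0)

Answer: (1, 2, 0)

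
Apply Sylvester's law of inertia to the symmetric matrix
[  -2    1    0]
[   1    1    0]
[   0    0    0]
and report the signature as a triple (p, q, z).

Answer: (1, 1, 1)

Derivation:
step 0: pivot -2 → sign −
step 1: pivot 3/2 → sign +
step 2: row/col 2 already zero → sign 0
signature = (1, 1, 1)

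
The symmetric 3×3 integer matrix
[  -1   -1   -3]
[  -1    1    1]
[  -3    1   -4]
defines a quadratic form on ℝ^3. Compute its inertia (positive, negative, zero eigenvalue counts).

step 0: pivot -1 → sign −
step 1: pivot 2 → sign +
step 2: pivot -3 → sign −
signature = (1, 2, 0)

Answer: (1, 2, 0)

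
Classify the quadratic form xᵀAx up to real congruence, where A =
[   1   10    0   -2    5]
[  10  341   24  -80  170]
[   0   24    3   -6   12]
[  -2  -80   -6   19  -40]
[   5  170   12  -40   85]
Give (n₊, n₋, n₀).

step 0: pivot 1 → sign +
step 1: pivot 241 → sign +
step 2: pivot 147/241 → sign +
step 3: pivot 3/49 → sign +
step 4: row/col 4 already zero → sign 0
signature = (4, 0, 1)

Answer: (4, 0, 1)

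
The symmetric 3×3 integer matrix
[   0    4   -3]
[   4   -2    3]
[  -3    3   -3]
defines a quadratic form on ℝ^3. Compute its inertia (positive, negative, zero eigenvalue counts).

Answer: (2, 1, 0)

Derivation:
step 0: pivot -2 → sign −
step 1: pivot 8 → sign +
step 2: pivot 3/8 → sign +
signature = (2, 1, 0)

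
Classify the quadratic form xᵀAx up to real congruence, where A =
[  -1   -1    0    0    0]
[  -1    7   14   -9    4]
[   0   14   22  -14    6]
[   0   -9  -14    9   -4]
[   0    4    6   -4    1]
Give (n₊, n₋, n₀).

step 0: pivot -1 → sign −
step 1: pivot 8 → sign +
step 2: pivot -5/2 → sign −
step 3: pivot 1/10 → sign +
step 4: pivot -1 → sign −
signature = (2, 3, 0)

Answer: (2, 3, 0)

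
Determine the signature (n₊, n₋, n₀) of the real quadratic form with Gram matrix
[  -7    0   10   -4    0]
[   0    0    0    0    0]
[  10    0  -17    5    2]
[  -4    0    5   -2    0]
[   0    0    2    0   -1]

Answer: (1, 3, 1)

Derivation:
step 0: pivot -7 → sign −
step 1: pivot -19/7 → sign −
step 2: pivot 9/19 → sign +
step 3: pivot -1/9 → sign −
step 4: row/col 4 already zero → sign 0
signature = (1, 3, 1)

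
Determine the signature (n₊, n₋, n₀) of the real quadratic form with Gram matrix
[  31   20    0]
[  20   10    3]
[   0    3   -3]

step 0: pivot 31 → sign +
step 1: pivot -90/31 → sign −
step 2: pivot 1/10 → sign +
signature = (2, 1, 0)

Answer: (2, 1, 0)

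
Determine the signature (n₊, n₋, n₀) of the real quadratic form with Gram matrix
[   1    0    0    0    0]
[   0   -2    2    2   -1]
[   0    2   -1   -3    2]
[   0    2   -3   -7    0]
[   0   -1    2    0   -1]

Answer: (2, 3, 0)

Derivation:
step 0: pivot 1 → sign +
step 1: pivot -2 → sign −
step 2: pivot 1 → sign +
step 3: pivot -6 → sign −
step 4: pivot -3/2 → sign −
signature = (2, 3, 0)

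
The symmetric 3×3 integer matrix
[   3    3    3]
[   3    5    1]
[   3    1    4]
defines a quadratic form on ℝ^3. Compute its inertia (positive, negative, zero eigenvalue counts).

Answer: (2, 1, 0)

Derivation:
step 0: pivot 3 → sign +
step 1: pivot 2 → sign +
step 2: pivot -1 → sign −
signature = (2, 1, 0)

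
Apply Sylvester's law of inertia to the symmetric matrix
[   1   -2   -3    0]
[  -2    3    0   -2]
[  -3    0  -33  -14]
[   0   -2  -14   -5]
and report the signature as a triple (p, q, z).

Answer: (1, 3, 0)

Derivation:
step 0: pivot 1 → sign +
step 1: pivot -1 → sign −
step 2: pivot -6 → sign −
step 3: pivot -1/3 → sign −
signature = (1, 3, 0)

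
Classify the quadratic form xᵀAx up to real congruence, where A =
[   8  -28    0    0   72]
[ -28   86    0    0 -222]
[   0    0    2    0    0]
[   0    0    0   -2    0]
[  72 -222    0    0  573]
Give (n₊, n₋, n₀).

Answer: (2, 2, 1)

Derivation:
step 0: pivot 8 → sign +
step 1: pivot -12 → sign −
step 2: pivot 2 → sign +
step 3: pivot -2 → sign −
step 4: row/col 4 already zero → sign 0
signature = (2, 2, 1)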